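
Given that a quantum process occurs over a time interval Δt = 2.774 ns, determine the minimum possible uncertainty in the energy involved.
118.640 neV

Using the energy-time uncertainty principle:
ΔEΔt ≥ ℏ/2

The minimum uncertainty in energy is:
ΔE_min = ℏ/(2Δt)
ΔE_min = (1.055e-34 J·s) / (2 × 2.774e-09 s)
ΔE_min = 1.901e-26 J = 118.640 neV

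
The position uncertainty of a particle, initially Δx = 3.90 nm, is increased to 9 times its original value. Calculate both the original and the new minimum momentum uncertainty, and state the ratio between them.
Original Δp_min = 1.352 × 10^-26 kg·m/s; new Δp'_min = 1.502 × 10^-27 kg·m/s; ratio Δp'_min/Δp_min = 1/9.

From the uncertainty principle ΔxΔp ≥ ℏ/2, the minimum momentum uncertainty is Δp_min = ℏ/(2Δx).

Original (Δx = 3.90 nm = 3.900e-09 m):
Δp_min = (1.055e-34 J·s)/(2 × 3.900e-09 m) = 1.352e-26 kg·m/s

When Δx → 9Δx:
Δp'_min = ℏ/(2 × 9Δx) = (1/9) × ℏ/(2Δx) = (1/9) × Δp_min
Δp'_min = 1/9 × 1.352e-26 kg·m/s = 1.502e-27 kg·m/s

Since Δp_min ∝ 1/Δx, when Δx is increased to 9 times its original value, Δp_min decreases to 1/9 of its original value.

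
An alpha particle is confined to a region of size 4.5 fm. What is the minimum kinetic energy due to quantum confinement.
64.484 keV

Using the uncertainty principle:

1. Position uncertainty: Δx ≈ 4.500e-15 m
2. Minimum momentum uncertainty: Δp = ℏ/(2Δx) = 1.172e-20 kg·m/s
3. Minimum kinetic energy:
   KE = (Δp)²/(2m) = (1.172e-20)²/(2 × 6.645e-27 kg)
   KE = 1.033e-14 J = 64.484 keV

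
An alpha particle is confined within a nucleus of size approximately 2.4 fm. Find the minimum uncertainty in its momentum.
2.197 × 10^-20 kg·m/s

Using the Heisenberg uncertainty principle:
ΔxΔp ≥ ℏ/2

With Δx ≈ L = 2.400e-15 m (the confinement size):
Δp_min = ℏ/(2Δx)
Δp_min = (1.055e-34 J·s) / (2 × 2.400e-15 m)
Δp_min = 2.197e-20 kg·m/s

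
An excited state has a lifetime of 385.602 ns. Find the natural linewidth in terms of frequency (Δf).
206.372 kHz

Using the energy-time uncertainty principle and E = hf:
ΔEΔt ≥ ℏ/2
hΔf·Δt ≥ ℏ/2

The minimum frequency uncertainty is:
Δf = ℏ/(2hτ) = 1/(4πτ)
Δf = 1/(4π × 3.856e-07 s)
Δf = 2.064e+05 Hz = 206.372 kHz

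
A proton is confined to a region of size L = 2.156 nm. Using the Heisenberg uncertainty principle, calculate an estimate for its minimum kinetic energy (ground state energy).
1.116 μeV

Using the uncertainty principle to estimate ground state energy:

1. The position uncertainty is approximately the confinement size:
   Δx ≈ L = 2.156e-09 m

2. From ΔxΔp ≥ ℏ/2, the minimum momentum uncertainty is:
   Δp ≈ ℏ/(2L) = 2.446e-26 kg·m/s

3. The kinetic energy is approximately:
   KE ≈ (Δp)²/(2m) = (2.446e-26)²/(2 × 1.673e-27 kg)
   KE ≈ 1.788e-25 J = 1.116 μeV

This is an order-of-magnitude estimate of the ground state energy.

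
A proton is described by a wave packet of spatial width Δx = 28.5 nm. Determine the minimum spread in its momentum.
1.850 × 10^-27 kg·m/s

For a wave packet, the spatial width Δx and momentum spread Δp are related by the uncertainty principle:
ΔxΔp ≥ ℏ/2

The minimum momentum spread is:
Δp_min = ℏ/(2Δx)
Δp_min = (1.055e-34 J·s) / (2 × 2.850e-08 m)
Δp_min = 1.850e-27 kg·m/s

A wave packet cannot have both a well-defined position and well-defined momentum.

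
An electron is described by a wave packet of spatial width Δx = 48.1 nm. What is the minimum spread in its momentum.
1.096 × 10^-27 kg·m/s

For a wave packet, the spatial width Δx and momentum spread Δp are related by the uncertainty principle:
ΔxΔp ≥ ℏ/2

The minimum momentum spread is:
Δp_min = ℏ/(2Δx)
Δp_min = (1.055e-34 J·s) / (2 × 4.810e-08 m)
Δp_min = 1.096e-27 kg·m/s

A wave packet cannot have both a well-defined position and well-defined momentum.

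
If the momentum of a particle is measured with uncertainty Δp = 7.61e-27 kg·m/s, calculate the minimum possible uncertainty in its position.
6.929 nm

Using the Heisenberg uncertainty principle:
ΔxΔp ≥ ℏ/2

The minimum uncertainty in position is:
Δx_min = ℏ/(2Δp)
Δx_min = (1.055e-34 J·s) / (2 × 7.610e-27 kg·m/s)
Δx_min = 6.929e-09 m = 6.929 nm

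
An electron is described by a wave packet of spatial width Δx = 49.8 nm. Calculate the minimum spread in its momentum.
1.059 × 10^-27 kg·m/s

For a wave packet, the spatial width Δx and momentum spread Δp are related by the uncertainty principle:
ΔxΔp ≥ ℏ/2

The minimum momentum spread is:
Δp_min = ℏ/(2Δx)
Δp_min = (1.055e-34 J·s) / (2 × 4.980e-08 m)
Δp_min = 1.059e-27 kg·m/s

A wave packet cannot have both a well-defined position and well-defined momentum.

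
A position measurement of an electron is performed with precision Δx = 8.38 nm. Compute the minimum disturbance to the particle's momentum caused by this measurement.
6.292 × 10^-27 kg·m/s

The uncertainty principle implies that measuring position disturbs momentum:
ΔxΔp ≥ ℏ/2

When we measure position with precision Δx, we necessarily introduce a momentum uncertainty:
Δp ≥ ℏ/(2Δx)
Δp_min = (1.055e-34 J·s) / (2 × 8.380e-09 m)
Δp_min = 6.292e-27 kg·m/s

The more precisely we measure position, the greater the momentum disturbance.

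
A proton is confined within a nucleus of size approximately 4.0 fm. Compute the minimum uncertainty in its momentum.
1.318 × 10^-20 kg·m/s

Using the Heisenberg uncertainty principle:
ΔxΔp ≥ ℏ/2

With Δx ≈ L = 4.000e-15 m (the confinement size):
Δp_min = ℏ/(2Δx)
Δp_min = (1.055e-34 J·s) / (2 × 4.000e-15 m)
Δp_min = 1.318e-20 kg·m/s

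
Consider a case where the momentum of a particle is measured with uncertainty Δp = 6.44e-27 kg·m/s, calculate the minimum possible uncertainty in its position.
8.188 nm

Using the Heisenberg uncertainty principle:
ΔxΔp ≥ ℏ/2

The minimum uncertainty in position is:
Δx_min = ℏ/(2Δp)
Δx_min = (1.055e-34 J·s) / (2 × 6.440e-27 kg·m/s)
Δx_min = 8.188e-09 m = 8.188 nm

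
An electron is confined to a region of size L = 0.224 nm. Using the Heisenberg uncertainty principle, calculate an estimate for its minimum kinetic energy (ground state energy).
189.831 meV

Using the uncertainty principle to estimate ground state energy:

1. The position uncertainty is approximately the confinement size:
   Δx ≈ L = 2.240e-10 m

2. From ΔxΔp ≥ ℏ/2, the minimum momentum uncertainty is:
   Δp ≈ ℏ/(2L) = 2.354e-25 kg·m/s

3. The kinetic energy is approximately:
   KE ≈ (Δp)²/(2m) = (2.354e-25)²/(2 × 9.109e-31 kg)
   KE ≈ 3.041e-20 J = 189.831 meV

This is an order-of-magnitude estimate of the ground state energy.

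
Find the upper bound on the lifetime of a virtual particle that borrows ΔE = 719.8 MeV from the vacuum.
4.572 × 10^-25 s

Using the energy-time uncertainty principle:
ΔEΔt ≥ ℏ/2

For a virtual particle borrowing energy ΔE, the maximum lifetime is:
Δt_max = ℏ/(2ΔE)

Converting energy:
ΔE = 719.8 MeV = 1.153e-10 J

Δt_max = (1.055e-34 J·s) / (2 × 1.153e-10 J)
Δt_max = 4.572e-25 s = 4.572 × 10^-25 s

Virtual particles with higher borrowed energy exist for shorter times.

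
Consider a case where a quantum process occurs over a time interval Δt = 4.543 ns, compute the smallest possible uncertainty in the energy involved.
72.442 neV

Using the energy-time uncertainty principle:
ΔEΔt ≥ ℏ/2

The minimum uncertainty in energy is:
ΔE_min = ℏ/(2Δt)
ΔE_min = (1.055e-34 J·s) / (2 × 4.543e-09 s)
ΔE_min = 1.161e-26 J = 72.442 neV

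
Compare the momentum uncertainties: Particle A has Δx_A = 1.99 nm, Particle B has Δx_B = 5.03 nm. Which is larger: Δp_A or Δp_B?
Particle A has the larger minimum momentum uncertainty, by a factor of 2.53.

For each particle, the minimum momentum uncertainty is Δp_min = ℏ/(2Δx):

Particle A: Δp_A = ℏ/(2×1.990e-09 m) = 2.650e-26 kg·m/s
Particle B: Δp_B = ℏ/(2×5.030e-09 m) = 1.048e-26 kg·m/s

Ratio: Δp_A/Δp_B = 2.53

Since Δp_min ∝ 1/Δx, the particle with smaller position uncertainty (A) has larger momentum uncertainty.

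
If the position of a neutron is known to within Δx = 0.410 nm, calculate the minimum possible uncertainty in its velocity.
76.783 m/s

Using the Heisenberg uncertainty principle and Δp = mΔv:
ΔxΔp ≥ ℏ/2
Δx(mΔv) ≥ ℏ/2

The minimum uncertainty in velocity is:
Δv_min = ℏ/(2mΔx)
Δv_min = (1.055e-34 J·s) / (2 × 1.675e-27 kg × 4.100e-10 m)
Δv_min = 7.678e+01 m/s = 76.783 m/s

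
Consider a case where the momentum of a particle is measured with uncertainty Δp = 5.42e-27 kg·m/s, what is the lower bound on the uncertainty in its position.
9.729 nm

Using the Heisenberg uncertainty principle:
ΔxΔp ≥ ℏ/2

The minimum uncertainty in position is:
Δx_min = ℏ/(2Δp)
Δx_min = (1.055e-34 J·s) / (2 × 5.420e-27 kg·m/s)
Δx_min = 9.729e-09 m = 9.729 nm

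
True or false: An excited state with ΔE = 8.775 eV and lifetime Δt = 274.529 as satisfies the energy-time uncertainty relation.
Yes, it satisfies the uncertainty relation.

Calculate the product ΔEΔt:
ΔE = 8.775 eV = 1.406e-18 J
ΔEΔt = (1.406e-18 J) × (2.745e-16 s)
ΔEΔt = 3.860e-34 J·s

Compare to the minimum allowed value ℏ/2:
ℏ/2 = 5.273e-35 J·s

Since ΔEΔt = 3.860e-34 J·s ≥ 5.273e-35 J·s = ℏ/2,
this satisfies the uncertainty relation.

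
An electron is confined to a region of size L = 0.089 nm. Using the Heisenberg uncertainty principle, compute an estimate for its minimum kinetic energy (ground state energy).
1.202 eV

Using the uncertainty principle to estimate ground state energy:

1. The position uncertainty is approximately the confinement size:
   Δx ≈ L = 8.900e-11 m

2. From ΔxΔp ≥ ℏ/2, the minimum momentum uncertainty is:
   Δp ≈ ℏ/(2L) = 5.925e-25 kg·m/s

3. The kinetic energy is approximately:
   KE ≈ (Δp)²/(2m) = (5.925e-25)²/(2 × 9.109e-31 kg)
   KE ≈ 1.927e-19 J = 1.202 eV

This is an order-of-magnitude estimate of the ground state energy.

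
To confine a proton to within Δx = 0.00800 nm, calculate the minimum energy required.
81.054 meV

Localizing a particle requires giving it sufficient momentum uncertainty:

1. From uncertainty principle: Δp ≥ ℏ/(2Δx)
   Δp_min = (1.055e-34 J·s) / (2 × 8.000e-12 m)
   Δp_min = 6.591e-24 kg·m/s

2. This momentum uncertainty corresponds to kinetic energy:
   KE ≈ (Δp)²/(2m) = (6.591e-24)²/(2 × 1.673e-27 kg)
   KE = 1.299e-20 J = 81.054 meV

Tighter localization requires more energy.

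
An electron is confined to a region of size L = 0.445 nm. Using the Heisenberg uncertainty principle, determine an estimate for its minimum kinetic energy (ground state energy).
48.100 meV

Using the uncertainty principle to estimate ground state energy:

1. The position uncertainty is approximately the confinement size:
   Δx ≈ L = 4.450e-10 m

2. From ΔxΔp ≥ ℏ/2, the minimum momentum uncertainty is:
   Δp ≈ ℏ/(2L) = 1.185e-25 kg·m/s

3. The kinetic energy is approximately:
   KE ≈ (Δp)²/(2m) = (1.185e-25)²/(2 × 9.109e-31 kg)
   KE ≈ 7.706e-21 J = 48.100 meV

This is an order-of-magnitude estimate of the ground state energy.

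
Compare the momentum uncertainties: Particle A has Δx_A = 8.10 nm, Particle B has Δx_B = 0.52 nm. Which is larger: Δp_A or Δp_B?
Particle B has the larger minimum momentum uncertainty, by a factor of 15.58.

For each particle, the minimum momentum uncertainty is Δp_min = ℏ/(2Δx):

Particle A: Δp_A = ℏ/(2×8.100e-09 m) = 6.510e-27 kg·m/s
Particle B: Δp_B = ℏ/(2×5.200e-10 m) = 1.014e-25 kg·m/s

Ratio: Δp_B/Δp_A = 15.58

Since Δp_min ∝ 1/Δx, the particle with smaller position uncertainty (B) has larger momentum uncertainty.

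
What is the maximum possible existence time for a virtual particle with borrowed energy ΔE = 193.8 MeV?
1.698 ys

Using the energy-time uncertainty principle:
ΔEΔt ≥ ℏ/2

For a virtual particle borrowing energy ΔE, the maximum lifetime is:
Δt_max = ℏ/(2ΔE)

Converting energy:
ΔE = 193.8 MeV = 3.105e-11 J

Δt_max = (1.055e-34 J·s) / (2 × 3.105e-11 J)
Δt_max = 1.698e-24 s = 1.698 ys

Virtual particles with higher borrowed energy exist for shorter times.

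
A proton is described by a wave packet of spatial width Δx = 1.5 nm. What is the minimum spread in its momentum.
3.515 × 10^-26 kg·m/s

For a wave packet, the spatial width Δx and momentum spread Δp are related by the uncertainty principle:
ΔxΔp ≥ ℏ/2

The minimum momentum spread is:
Δp_min = ℏ/(2Δx)
Δp_min = (1.055e-34 J·s) / (2 × 1.500e-09 m)
Δp_min = 3.515e-26 kg·m/s

A wave packet cannot have both a well-defined position and well-defined momentum.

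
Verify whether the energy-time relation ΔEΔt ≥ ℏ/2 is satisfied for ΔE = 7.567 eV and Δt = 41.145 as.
No, it violates the uncertainty relation.

Calculate the product ΔEΔt:
ΔE = 7.567 eV = 1.212e-18 J
ΔEΔt = (1.212e-18 J) × (4.115e-17 s)
ΔEΔt = 4.988e-35 J·s

Compare to the minimum allowed value ℏ/2:
ℏ/2 = 5.273e-35 J·s

Since ΔEΔt = 4.988e-35 J·s < 5.273e-35 J·s = ℏ/2,
this violates the uncertainty relation.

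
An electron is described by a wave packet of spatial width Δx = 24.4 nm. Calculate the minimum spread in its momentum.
2.161 × 10^-27 kg·m/s

For a wave packet, the spatial width Δx and momentum spread Δp are related by the uncertainty principle:
ΔxΔp ≥ ℏ/2

The minimum momentum spread is:
Δp_min = ℏ/(2Δx)
Δp_min = (1.055e-34 J·s) / (2 × 2.440e-08 m)
Δp_min = 2.161e-27 kg·m/s

A wave packet cannot have both a well-defined position and well-defined momentum.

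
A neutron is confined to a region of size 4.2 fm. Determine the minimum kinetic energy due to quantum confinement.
293.668 keV

Using the uncertainty principle:

1. Position uncertainty: Δx ≈ 4.200e-15 m
2. Minimum momentum uncertainty: Δp = ℏ/(2Δx) = 1.255e-20 kg·m/s
3. Minimum kinetic energy:
   KE = (Δp)²/(2m) = (1.255e-20)²/(2 × 1.675e-27 kg)
   KE = 4.705e-14 J = 293.668 keV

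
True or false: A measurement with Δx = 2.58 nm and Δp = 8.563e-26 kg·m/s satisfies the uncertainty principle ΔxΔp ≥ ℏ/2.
Yes, it satisfies the uncertainty principle.

Calculate the product ΔxΔp:
ΔxΔp = (2.580e-09 m) × (8.563e-26 kg·m/s)
ΔxΔp = 2.209e-34 J·s

Compare to the minimum allowed value ℏ/2:
ℏ/2 = 5.273e-35 J·s

Since ΔxΔp = 2.209e-34 J·s ≥ 5.273e-35 J·s = ℏ/2,
the measurement satisfies the uncertainty principle.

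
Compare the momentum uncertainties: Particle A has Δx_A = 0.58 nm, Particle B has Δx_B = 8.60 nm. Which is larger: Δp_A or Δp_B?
Particle A has the larger minimum momentum uncertainty, by a factor of 14.83.

For each particle, the minimum momentum uncertainty is Δp_min = ℏ/(2Δx):

Particle A: Δp_A = ℏ/(2×5.800e-10 m) = 9.091e-26 kg·m/s
Particle B: Δp_B = ℏ/(2×8.600e-09 m) = 6.131e-27 kg·m/s

Ratio: Δp_A/Δp_B = 14.83

Since Δp_min ∝ 1/Δx, the particle with smaller position uncertainty (A) has larger momentum uncertainty.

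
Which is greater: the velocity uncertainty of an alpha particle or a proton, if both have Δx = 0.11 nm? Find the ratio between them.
The proton has the larger minimum velocity uncertainty, by a ratio of 4.0.

For both particles, Δp_min = ℏ/(2Δx) = 4.794e-25 kg·m/s (same for both).

The velocity uncertainty is Δv = Δp/m:
- alpha particle: Δv = 4.794e-25 / 6.645e-27 = 7.214e+01 m/s = 72.141 m/s
- proton: Δv = 4.794e-25 / 1.673e-27 = 2.866e+02 m/s = 286.586 m/s

Ratio: 2.866e+02 / 7.214e+01 = 4.0

The lighter particle has larger velocity uncertainty because Δv ∝ 1/m.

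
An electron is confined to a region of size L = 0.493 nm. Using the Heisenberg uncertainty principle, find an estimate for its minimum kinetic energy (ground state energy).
39.189 meV

Using the uncertainty principle to estimate ground state energy:

1. The position uncertainty is approximately the confinement size:
   Δx ≈ L = 4.930e-10 m

2. From ΔxΔp ≥ ℏ/2, the minimum momentum uncertainty is:
   Δp ≈ ℏ/(2L) = 1.070e-25 kg·m/s

3. The kinetic energy is approximately:
   KE ≈ (Δp)²/(2m) = (1.070e-25)²/(2 × 9.109e-31 kg)
   KE ≈ 6.279e-21 J = 39.189 meV

This is an order-of-magnitude estimate of the ground state energy.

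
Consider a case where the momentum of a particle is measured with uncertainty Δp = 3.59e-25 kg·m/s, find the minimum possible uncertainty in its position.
146.876 pm

Using the Heisenberg uncertainty principle:
ΔxΔp ≥ ℏ/2

The minimum uncertainty in position is:
Δx_min = ℏ/(2Δp)
Δx_min = (1.055e-34 J·s) / (2 × 3.590e-25 kg·m/s)
Δx_min = 1.469e-10 m = 146.876 pm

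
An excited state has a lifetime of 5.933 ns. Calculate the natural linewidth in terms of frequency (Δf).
13.413 MHz

Using the energy-time uncertainty principle and E = hf:
ΔEΔt ≥ ℏ/2
hΔf·Δt ≥ ℏ/2

The minimum frequency uncertainty is:
Δf = ℏ/(2hτ) = 1/(4πτ)
Δf = 1/(4π × 5.933e-09 s)
Δf = 1.341e+07 Hz = 13.413 MHz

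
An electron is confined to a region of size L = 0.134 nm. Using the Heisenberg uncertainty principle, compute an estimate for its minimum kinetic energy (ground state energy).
530.461 meV

Using the uncertainty principle to estimate ground state energy:

1. The position uncertainty is approximately the confinement size:
   Δx ≈ L = 1.340e-10 m

2. From ΔxΔp ≥ ℏ/2, the minimum momentum uncertainty is:
   Δp ≈ ℏ/(2L) = 3.935e-25 kg·m/s

3. The kinetic energy is approximately:
   KE ≈ (Δp)²/(2m) = (3.935e-25)²/(2 × 9.109e-31 kg)
   KE ≈ 8.499e-20 J = 530.461 meV

This is an order-of-magnitude estimate of the ground state energy.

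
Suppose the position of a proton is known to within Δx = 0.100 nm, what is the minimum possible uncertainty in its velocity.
315.245 m/s

Using the Heisenberg uncertainty principle and Δp = mΔv:
ΔxΔp ≥ ℏ/2
Δx(mΔv) ≥ ℏ/2

The minimum uncertainty in velocity is:
Δv_min = ℏ/(2mΔx)
Δv_min = (1.055e-34 J·s) / (2 × 1.673e-27 kg × 1.000e-10 m)
Δv_min = 3.152e+02 m/s = 315.245 m/s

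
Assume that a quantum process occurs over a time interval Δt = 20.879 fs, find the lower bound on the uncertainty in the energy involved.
15.763 meV

Using the energy-time uncertainty principle:
ΔEΔt ≥ ℏ/2

The minimum uncertainty in energy is:
ΔE_min = ℏ/(2Δt)
ΔE_min = (1.055e-34 J·s) / (2 × 2.088e-14 s)
ΔE_min = 2.525e-21 J = 15.763 meV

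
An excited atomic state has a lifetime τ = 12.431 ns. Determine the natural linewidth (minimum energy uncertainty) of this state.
26.475 neV

Using the energy-time uncertainty principle:
ΔEΔt ≥ ℏ/2

The lifetime τ represents the time uncertainty Δt.
The natural linewidth (minimum energy uncertainty) is:

ΔE = ℏ/(2τ)
ΔE = (1.055e-34 J·s) / (2 × 1.243e-08 s)
ΔE = 4.242e-27 J = 26.475 neV

This natural linewidth limits the precision of spectroscopic measurements.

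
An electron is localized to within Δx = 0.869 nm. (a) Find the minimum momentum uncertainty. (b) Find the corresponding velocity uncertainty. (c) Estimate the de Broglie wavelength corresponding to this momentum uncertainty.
(a) Δp_min = 6.068 × 10^-26 kg·m/s
(b) Δv_min = 66.610 km/s
(c) λ_dB = 10.920 nm

Step-by-step:

(a) From the uncertainty principle:
Δp_min = ℏ/(2Δx) = (1.055e-34 J·s)/(2 × 8.690e-10 m) = 6.068e-26 kg·m/s

(b) The velocity uncertainty:
Δv = Δp/m = (6.068e-26 kg·m/s)/(9.109e-31 kg) = 6.661e+04 m/s = 66.610 km/s

(c) The de Broglie wavelength for this momentum:
λ = h/p = (6.626e-34 J·s)/(6.068e-26 kg·m/s) = 1.092e-08 m = 10.920 nm

Note: The de Broglie wavelength is comparable to the localization size, as expected from wave-particle duality.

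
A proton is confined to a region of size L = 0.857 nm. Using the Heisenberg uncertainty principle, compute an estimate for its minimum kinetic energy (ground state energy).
7.063 μeV

Using the uncertainty principle to estimate ground state energy:

1. The position uncertainty is approximately the confinement size:
   Δx ≈ L = 8.570e-10 m

2. From ΔxΔp ≥ ℏ/2, the minimum momentum uncertainty is:
   Δp ≈ ℏ/(2L) = 6.153e-26 kg·m/s

3. The kinetic energy is approximately:
   KE ≈ (Δp)²/(2m) = (6.153e-26)²/(2 × 1.673e-27 kg)
   KE ≈ 1.132e-24 J = 7.063 μeV

This is an order-of-magnitude estimate of the ground state energy.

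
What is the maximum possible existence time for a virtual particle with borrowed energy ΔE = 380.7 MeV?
8.645 × 10^-25 s

Using the energy-time uncertainty principle:
ΔEΔt ≥ ℏ/2

For a virtual particle borrowing energy ΔE, the maximum lifetime is:
Δt_max = ℏ/(2ΔE)

Converting energy:
ΔE = 380.7 MeV = 6.099e-11 J

Δt_max = (1.055e-34 J·s) / (2 × 6.099e-11 J)
Δt_max = 8.645e-25 s = 8.645 × 10^-25 s

Virtual particles with higher borrowed energy exist for shorter times.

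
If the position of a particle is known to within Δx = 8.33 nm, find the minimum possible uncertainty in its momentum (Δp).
6.330 × 10^-27 kg·m/s

Using the Heisenberg uncertainty principle:
ΔxΔp ≥ ℏ/2

The minimum uncertainty in momentum is:
Δp_min = ℏ/(2Δx)
Δp_min = (1.055e-34 J·s) / (2 × 8.330e-09 m)
Δp_min = 6.330e-27 kg·m/s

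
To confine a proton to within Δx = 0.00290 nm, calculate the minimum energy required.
616.820 meV

Localizing a particle requires giving it sufficient momentum uncertainty:

1. From uncertainty principle: Δp ≥ ℏ/(2Δx)
   Δp_min = (1.055e-34 J·s) / (2 × 2.900e-12 m)
   Δp_min = 1.818e-23 kg·m/s

2. This momentum uncertainty corresponds to kinetic energy:
   KE ≈ (Δp)²/(2m) = (1.818e-23)²/(2 × 1.673e-27 kg)
   KE = 9.883e-20 J = 616.820 meV

Tighter localization requires more energy.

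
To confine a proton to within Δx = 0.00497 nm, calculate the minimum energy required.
210.011 meV

Localizing a particle requires giving it sufficient momentum uncertainty:

1. From uncertainty principle: Δp ≥ ℏ/(2Δx)
   Δp_min = (1.055e-34 J·s) / (2 × 4.970e-12 m)
   Δp_min = 1.061e-23 kg·m/s

2. This momentum uncertainty corresponds to kinetic energy:
   KE ≈ (Δp)²/(2m) = (1.061e-23)²/(2 × 1.673e-27 kg)
   KE = 3.365e-20 J = 210.011 meV

Tighter localization requires more energy.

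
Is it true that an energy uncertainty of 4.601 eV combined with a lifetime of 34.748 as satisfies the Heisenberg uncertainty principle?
No, it violates the uncertainty relation.

Calculate the product ΔEΔt:
ΔE = 4.601 eV = 7.372e-19 J
ΔEΔt = (7.372e-19 J) × (3.475e-17 s)
ΔEΔt = 2.561e-35 J·s

Compare to the minimum allowed value ℏ/2:
ℏ/2 = 5.273e-35 J·s

Since ΔEΔt = 2.561e-35 J·s < 5.273e-35 J·s = ℏ/2,
this violates the uncertainty relation.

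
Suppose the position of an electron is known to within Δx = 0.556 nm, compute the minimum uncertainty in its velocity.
104.108 km/s

Using the Heisenberg uncertainty principle and Δp = mΔv:
ΔxΔp ≥ ℏ/2
Δx(mΔv) ≥ ℏ/2

The minimum uncertainty in velocity is:
Δv_min = ℏ/(2mΔx)
Δv_min = (1.055e-34 J·s) / (2 × 9.109e-31 kg × 5.560e-10 m)
Δv_min = 1.041e+05 m/s = 104.108 km/s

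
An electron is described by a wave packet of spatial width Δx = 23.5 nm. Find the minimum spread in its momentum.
2.244 × 10^-27 kg·m/s

For a wave packet, the spatial width Δx and momentum spread Δp are related by the uncertainty principle:
ΔxΔp ≥ ℏ/2

The minimum momentum spread is:
Δp_min = ℏ/(2Δx)
Δp_min = (1.055e-34 J·s) / (2 × 2.350e-08 m)
Δp_min = 2.244e-27 kg·m/s

A wave packet cannot have both a well-defined position and well-defined momentum.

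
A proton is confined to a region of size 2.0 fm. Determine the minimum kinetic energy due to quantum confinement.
1.297 MeV

Using the uncertainty principle:

1. Position uncertainty: Δx ≈ 2.000e-15 m
2. Minimum momentum uncertainty: Δp = ℏ/(2Δx) = 2.636e-20 kg·m/s
3. Minimum kinetic energy:
   KE = (Δp)²/(2m) = (2.636e-20)²/(2 × 1.673e-27 kg)
   KE = 2.078e-13 J = 1.297 MeV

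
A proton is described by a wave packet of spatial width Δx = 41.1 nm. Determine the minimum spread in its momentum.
1.283 × 10^-27 kg·m/s

For a wave packet, the spatial width Δx and momentum spread Δp are related by the uncertainty principle:
ΔxΔp ≥ ℏ/2

The minimum momentum spread is:
Δp_min = ℏ/(2Δx)
Δp_min = (1.055e-34 J·s) / (2 × 4.110e-08 m)
Δp_min = 1.283e-27 kg·m/s

A wave packet cannot have both a well-defined position and well-defined momentum.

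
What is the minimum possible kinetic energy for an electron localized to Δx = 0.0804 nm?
1.474 eV

Localizing a particle requires giving it sufficient momentum uncertainty:

1. From uncertainty principle: Δp ≥ ℏ/(2Δx)
   Δp_min = (1.055e-34 J·s) / (2 × 8.040e-11 m)
   Δp_min = 6.558e-25 kg·m/s

2. This momentum uncertainty corresponds to kinetic energy:
   KE ≈ (Δp)²/(2m) = (6.558e-25)²/(2 × 9.109e-31 kg)
   KE = 2.361e-19 J = 1.474 eV

Tighter localization requires more energy.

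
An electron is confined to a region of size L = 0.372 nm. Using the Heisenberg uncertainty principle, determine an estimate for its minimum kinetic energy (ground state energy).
68.830 meV

Using the uncertainty principle to estimate ground state energy:

1. The position uncertainty is approximately the confinement size:
   Δx ≈ L = 3.720e-10 m

2. From ΔxΔp ≥ ℏ/2, the minimum momentum uncertainty is:
   Δp ≈ ℏ/(2L) = 1.417e-25 kg·m/s

3. The kinetic energy is approximately:
   KE ≈ (Δp)²/(2m) = (1.417e-25)²/(2 × 9.109e-31 kg)
   KE ≈ 1.103e-20 J = 68.830 meV

This is an order-of-magnitude estimate of the ground state energy.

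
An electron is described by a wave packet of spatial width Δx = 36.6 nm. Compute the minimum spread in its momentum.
1.441 × 10^-27 kg·m/s

For a wave packet, the spatial width Δx and momentum spread Δp are related by the uncertainty principle:
ΔxΔp ≥ ℏ/2

The minimum momentum spread is:
Δp_min = ℏ/(2Δx)
Δp_min = (1.055e-34 J·s) / (2 × 3.660e-08 m)
Δp_min = 1.441e-27 kg·m/s

A wave packet cannot have both a well-defined position and well-defined momentum.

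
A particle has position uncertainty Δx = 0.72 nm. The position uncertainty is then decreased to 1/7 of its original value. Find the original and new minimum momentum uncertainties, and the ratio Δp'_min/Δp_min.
Original Δp_min = 7.323 × 10^-26 kg·m/s; new Δp'_min = 5.126 × 10^-25 kg·m/s; ratio Δp'_min/Δp_min = 7.

From the uncertainty principle ΔxΔp ≥ ℏ/2, the minimum momentum uncertainty is Δp_min = ℏ/(2Δx).

Original (Δx = 0.72 nm = 7.200e-10 m):
Δp_min = (1.055e-34 J·s)/(2 × 7.200e-10 m) = 7.323e-26 kg·m/s

When Δx → (1/7)Δx:
Δp'_min = ℏ/(2 × (1/7)Δx) = 7 × ℏ/(2Δx) = 7 × Δp_min
Δp'_min = 7 × 7.323e-26 kg·m/s = 5.126e-25 kg·m/s

Since Δp_min ∝ 1/Δx, when Δx is decreased to 1/7 of its original value, Δp_min increases to 7 times its original value.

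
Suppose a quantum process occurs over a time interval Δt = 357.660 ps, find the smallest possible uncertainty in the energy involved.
920.164 neV

Using the energy-time uncertainty principle:
ΔEΔt ≥ ℏ/2

The minimum uncertainty in energy is:
ΔE_min = ℏ/(2Δt)
ΔE_min = (1.055e-34 J·s) / (2 × 3.577e-10 s)
ΔE_min = 1.474e-25 J = 920.164 neV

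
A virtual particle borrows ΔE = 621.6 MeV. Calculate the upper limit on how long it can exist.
5.294 × 10^-25 s

Using the energy-time uncertainty principle:
ΔEΔt ≥ ℏ/2

For a virtual particle borrowing energy ΔE, the maximum lifetime is:
Δt_max = ℏ/(2ΔE)

Converting energy:
ΔE = 621.6 MeV = 9.959e-11 J

Δt_max = (1.055e-34 J·s) / (2 × 9.959e-11 J)
Δt_max = 5.294e-25 s = 5.294 × 10^-25 s

Virtual particles with higher borrowed energy exist for shorter times.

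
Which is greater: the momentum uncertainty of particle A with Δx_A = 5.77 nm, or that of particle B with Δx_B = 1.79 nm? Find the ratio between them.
Particle B has the larger minimum momentum uncertainty, by a factor of 3.22.

For each particle, the minimum momentum uncertainty is Δp_min = ℏ/(2Δx):

Particle A: Δp_A = ℏ/(2×5.770e-09 m) = 9.138e-27 kg·m/s
Particle B: Δp_B = ℏ/(2×1.790e-09 m) = 2.946e-26 kg·m/s

Ratio: Δp_B/Δp_A = 3.22

Since Δp_min ∝ 1/Δx, the particle with smaller position uncertainty (B) has larger momentum uncertainty.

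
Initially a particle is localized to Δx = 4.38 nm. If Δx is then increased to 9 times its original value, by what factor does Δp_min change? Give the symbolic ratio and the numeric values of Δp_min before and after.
Original Δp_min = 1.204 × 10^-26 kg·m/s; new Δp'_min = 1.338 × 10^-27 kg·m/s; ratio Δp'_min/Δp_min = 1/9.

From the uncertainty principle ΔxΔp ≥ ℏ/2, the minimum momentum uncertainty is Δp_min = ℏ/(2Δx).

Original (Δx = 4.38 nm = 4.380e-09 m):
Δp_min = (1.055e-34 J·s)/(2 × 4.380e-09 m) = 1.204e-26 kg·m/s

When Δx → 9Δx:
Δp'_min = ℏ/(2 × 9Δx) = (1/9) × ℏ/(2Δx) = (1/9) × Δp_min
Δp'_min = 1/9 × 1.204e-26 kg·m/s = 1.338e-27 kg·m/s

Since Δp_min ∝ 1/Δx, when Δx is increased to 9 times its original value, Δp_min decreases to 1/9 of its original value.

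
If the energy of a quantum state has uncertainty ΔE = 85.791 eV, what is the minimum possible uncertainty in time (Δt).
3.836 as

Using the energy-time uncertainty principle:
ΔEΔt ≥ ℏ/2

The minimum uncertainty in time is:
Δt_min = ℏ/(2ΔE)
Δt_min = (1.055e-34 J·s) / (2 × 1.375e-17 J)
Δt_min = 3.836e-18 s = 3.836 as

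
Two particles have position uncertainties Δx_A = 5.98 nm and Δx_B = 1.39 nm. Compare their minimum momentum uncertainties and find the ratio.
Particle B has the larger minimum momentum uncertainty, by a factor of 4.30.

For each particle, the minimum momentum uncertainty is Δp_min = ℏ/(2Δx):

Particle A: Δp_A = ℏ/(2×5.980e-09 m) = 8.817e-27 kg·m/s
Particle B: Δp_B = ℏ/(2×1.390e-09 m) = 3.793e-26 kg·m/s

Ratio: Δp_B/Δp_A = 4.30

Since Δp_min ∝ 1/Δx, the particle with smaller position uncertainty (B) has larger momentum uncertainty.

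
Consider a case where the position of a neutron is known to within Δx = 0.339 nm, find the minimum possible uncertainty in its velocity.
92.865 m/s

Using the Heisenberg uncertainty principle and Δp = mΔv:
ΔxΔp ≥ ℏ/2
Δx(mΔv) ≥ ℏ/2

The minimum uncertainty in velocity is:
Δv_min = ℏ/(2mΔx)
Δv_min = (1.055e-34 J·s) / (2 × 1.675e-27 kg × 3.390e-10 m)
Δv_min = 9.286e+01 m/s = 92.865 m/s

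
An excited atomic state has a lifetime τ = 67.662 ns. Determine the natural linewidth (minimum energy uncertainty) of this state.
4.864 neV

Using the energy-time uncertainty principle:
ΔEΔt ≥ ℏ/2

The lifetime τ represents the time uncertainty Δt.
The natural linewidth (minimum energy uncertainty) is:

ΔE = ℏ/(2τ)
ΔE = (1.055e-34 J·s) / (2 × 6.766e-08 s)
ΔE = 7.793e-28 J = 4.864 neV

This natural linewidth limits the precision of spectroscopic measurements.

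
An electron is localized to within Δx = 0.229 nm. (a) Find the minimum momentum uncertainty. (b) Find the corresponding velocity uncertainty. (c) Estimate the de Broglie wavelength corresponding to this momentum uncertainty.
(a) Δp_min = 2.303 × 10^-25 kg·m/s
(b) Δv_min = 252.768 km/s
(c) λ_dB = 2.878 nm

Step-by-step:

(a) From the uncertainty principle:
Δp_min = ℏ/(2Δx) = (1.055e-34 J·s)/(2 × 2.290e-10 m) = 2.303e-25 kg·m/s

(b) The velocity uncertainty:
Δv = Δp/m = (2.303e-25 kg·m/s)/(9.109e-31 kg) = 2.528e+05 m/s = 252.768 km/s

(c) The de Broglie wavelength for this momentum:
λ = h/p = (6.626e-34 J·s)/(2.303e-25 kg·m/s) = 2.878e-09 m = 2.878 nm

Note: The de Broglie wavelength is comparable to the localization size, as expected from wave-particle duality.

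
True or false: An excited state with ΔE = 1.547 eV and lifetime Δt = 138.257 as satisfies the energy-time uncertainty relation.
No, it violates the uncertainty relation.

Calculate the product ΔEΔt:
ΔE = 1.547 eV = 2.479e-19 J
ΔEΔt = (2.479e-19 J) × (1.383e-16 s)
ΔEΔt = 3.427e-35 J·s

Compare to the minimum allowed value ℏ/2:
ℏ/2 = 5.273e-35 J·s

Since ΔEΔt = 3.427e-35 J·s < 5.273e-35 J·s = ℏ/2,
this violates the uncertainty relation.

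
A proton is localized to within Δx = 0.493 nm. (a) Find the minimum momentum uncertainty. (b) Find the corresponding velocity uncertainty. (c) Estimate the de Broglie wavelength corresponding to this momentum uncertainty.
(a) Δp_min = 1.070 × 10^-25 kg·m/s
(b) Δv_min = 63.944 m/s
(c) λ_dB = 6.195 nm

Step-by-step:

(a) From the uncertainty principle:
Δp_min = ℏ/(2Δx) = (1.055e-34 J·s)/(2 × 4.930e-10 m) = 1.070e-25 kg·m/s

(b) The velocity uncertainty:
Δv = Δp/m = (1.070e-25 kg·m/s)/(1.673e-27 kg) = 6.394e+01 m/s = 63.944 m/s

(c) The de Broglie wavelength for this momentum:
λ = h/p = (6.626e-34 J·s)/(1.070e-25 kg·m/s) = 6.195e-09 m = 6.195 nm

Note: The de Broglie wavelength is comparable to the localization size, as expected from wave-particle duality.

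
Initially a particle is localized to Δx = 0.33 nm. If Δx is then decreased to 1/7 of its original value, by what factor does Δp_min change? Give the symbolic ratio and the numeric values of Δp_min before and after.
Original Δp_min = 1.598 × 10^-25 kg·m/s; new Δp'_min = 1.118 × 10^-24 kg·m/s; ratio Δp'_min/Δp_min = 7.

From the uncertainty principle ΔxΔp ≥ ℏ/2, the minimum momentum uncertainty is Δp_min = ℏ/(2Δx).

Original (Δx = 0.33 nm = 3.300e-10 m):
Δp_min = (1.055e-34 J·s)/(2 × 3.300e-10 m) = 1.598e-25 kg·m/s

When Δx → (1/7)Δx:
Δp'_min = ℏ/(2 × (1/7)Δx) = 7 × ℏ/(2Δx) = 7 × Δp_min
Δp'_min = 7 × 1.598e-25 kg·m/s = 1.118e-24 kg·m/s

Since Δp_min ∝ 1/Δx, when Δx is decreased to 1/7 of its original value, Δp_min increases to 7 times its original value.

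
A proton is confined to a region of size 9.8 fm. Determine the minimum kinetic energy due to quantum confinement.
54.013 keV

Using the uncertainty principle:

1. Position uncertainty: Δx ≈ 9.800e-15 m
2. Minimum momentum uncertainty: Δp = ℏ/(2Δx) = 5.380e-21 kg·m/s
3. Minimum kinetic energy:
   KE = (Δp)²/(2m) = (5.380e-21)²/(2 × 1.673e-27 kg)
   KE = 8.654e-15 J = 54.013 keV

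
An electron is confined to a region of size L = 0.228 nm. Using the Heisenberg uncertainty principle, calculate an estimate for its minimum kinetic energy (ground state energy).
183.229 meV

Using the uncertainty principle to estimate ground state energy:

1. The position uncertainty is approximately the confinement size:
   Δx ≈ L = 2.280e-10 m

2. From ΔxΔp ≥ ℏ/2, the minimum momentum uncertainty is:
   Δp ≈ ℏ/(2L) = 2.313e-25 kg·m/s

3. The kinetic energy is approximately:
   KE ≈ (Δp)²/(2m) = (2.313e-25)²/(2 × 9.109e-31 kg)
   KE ≈ 2.936e-20 J = 183.229 meV

This is an order-of-magnitude estimate of the ground state energy.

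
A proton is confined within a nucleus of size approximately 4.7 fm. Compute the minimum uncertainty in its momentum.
1.122 × 10^-20 kg·m/s

Using the Heisenberg uncertainty principle:
ΔxΔp ≥ ℏ/2

With Δx ≈ L = 4.700e-15 m (the confinement size):
Δp_min = ℏ/(2Δx)
Δp_min = (1.055e-34 J·s) / (2 × 4.700e-15 m)
Δp_min = 1.122e-20 kg·m/s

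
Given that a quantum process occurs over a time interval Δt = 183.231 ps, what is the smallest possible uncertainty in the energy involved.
1.796 μeV

Using the energy-time uncertainty principle:
ΔEΔt ≥ ℏ/2

The minimum uncertainty in energy is:
ΔE_min = ℏ/(2Δt)
ΔE_min = (1.055e-34 J·s) / (2 × 1.832e-10 s)
ΔE_min = 2.878e-25 J = 1.796 μeV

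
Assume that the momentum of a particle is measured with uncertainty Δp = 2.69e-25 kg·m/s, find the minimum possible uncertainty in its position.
196.017 pm

Using the Heisenberg uncertainty principle:
ΔxΔp ≥ ℏ/2

The minimum uncertainty in position is:
Δx_min = ℏ/(2Δp)
Δx_min = (1.055e-34 J·s) / (2 × 2.690e-25 kg·m/s)
Δx_min = 1.960e-10 m = 196.017 pm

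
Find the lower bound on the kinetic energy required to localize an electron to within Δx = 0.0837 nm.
1.360 eV

Localizing a particle requires giving it sufficient momentum uncertainty:

1. From uncertainty principle: Δp ≥ ℏ/(2Δx)
   Δp_min = (1.055e-34 J·s) / (2 × 8.370e-11 m)
   Δp_min = 6.300e-25 kg·m/s

2. This momentum uncertainty corresponds to kinetic energy:
   KE ≈ (Δp)²/(2m) = (6.300e-25)²/(2 × 9.109e-31 kg)
   KE = 2.178e-19 J = 1.360 eV

Tighter localization requires more energy.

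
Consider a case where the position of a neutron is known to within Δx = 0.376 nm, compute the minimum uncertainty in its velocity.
83.726 m/s

Using the Heisenberg uncertainty principle and Δp = mΔv:
ΔxΔp ≥ ℏ/2
Δx(mΔv) ≥ ℏ/2

The minimum uncertainty in velocity is:
Δv_min = ℏ/(2mΔx)
Δv_min = (1.055e-34 J·s) / (2 × 1.675e-27 kg × 3.760e-10 m)
Δv_min = 8.373e+01 m/s = 83.726 m/s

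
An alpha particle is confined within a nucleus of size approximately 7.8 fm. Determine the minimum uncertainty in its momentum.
6.760 × 10^-21 kg·m/s

Using the Heisenberg uncertainty principle:
ΔxΔp ≥ ℏ/2

With Δx ≈ L = 7.800e-15 m (the confinement size):
Δp_min = ℏ/(2Δx)
Δp_min = (1.055e-34 J·s) / (2 × 7.800e-15 m)
Δp_min = 6.760e-21 kg·m/s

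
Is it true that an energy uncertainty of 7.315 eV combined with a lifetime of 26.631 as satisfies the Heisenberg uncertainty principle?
No, it violates the uncertainty relation.

Calculate the product ΔEΔt:
ΔE = 7.315 eV = 1.172e-18 J
ΔEΔt = (1.172e-18 J) × (2.663e-17 s)
ΔEΔt = 3.121e-35 J·s

Compare to the minimum allowed value ℏ/2:
ℏ/2 = 5.273e-35 J·s

Since ΔEΔt = 3.121e-35 J·s < 5.273e-35 J·s = ℏ/2,
this violates the uncertainty relation.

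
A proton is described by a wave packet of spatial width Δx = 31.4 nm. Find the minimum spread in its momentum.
1.679 × 10^-27 kg·m/s

For a wave packet, the spatial width Δx and momentum spread Δp are related by the uncertainty principle:
ΔxΔp ≥ ℏ/2

The minimum momentum spread is:
Δp_min = ℏ/(2Δx)
Δp_min = (1.055e-34 J·s) / (2 × 3.140e-08 m)
Δp_min = 1.679e-27 kg·m/s

A wave packet cannot have both a well-defined position and well-defined momentum.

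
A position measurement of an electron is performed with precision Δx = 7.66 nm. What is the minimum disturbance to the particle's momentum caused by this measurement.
6.884 × 10^-27 kg·m/s

The uncertainty principle implies that measuring position disturbs momentum:
ΔxΔp ≥ ℏ/2

When we measure position with precision Δx, we necessarily introduce a momentum uncertainty:
Δp ≥ ℏ/(2Δx)
Δp_min = (1.055e-34 J·s) / (2 × 7.660e-09 m)
Δp_min = 6.884e-27 kg·m/s

The more precisely we measure position, the greater the momentum disturbance.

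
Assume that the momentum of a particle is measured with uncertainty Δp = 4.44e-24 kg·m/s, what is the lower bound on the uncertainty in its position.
11.876 pm

Using the Heisenberg uncertainty principle:
ΔxΔp ≥ ℏ/2

The minimum uncertainty in position is:
Δx_min = ℏ/(2Δp)
Δx_min = (1.055e-34 J·s) / (2 × 4.440e-24 kg·m/s)
Δx_min = 1.188e-11 m = 11.876 pm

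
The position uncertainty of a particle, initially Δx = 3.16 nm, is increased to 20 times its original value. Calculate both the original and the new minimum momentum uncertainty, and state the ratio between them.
Original Δp_min = 1.669 × 10^-26 kg·m/s; new Δp'_min = 8.343 × 10^-28 kg·m/s; ratio Δp'_min/Δp_min = 1/20.

From the uncertainty principle ΔxΔp ≥ ℏ/2, the minimum momentum uncertainty is Δp_min = ℏ/(2Δx).

Original (Δx = 3.16 nm = 3.160e-09 m):
Δp_min = (1.055e-34 J·s)/(2 × 3.160e-09 m) = 1.669e-26 kg·m/s

When Δx → 20Δx:
Δp'_min = ℏ/(2 × 20Δx) = (1/20) × ℏ/(2Δx) = (1/20) × Δp_min
Δp'_min = 1/20 × 1.669e-26 kg·m/s = 8.343e-28 kg·m/s

Since Δp_min ∝ 1/Δx, when Δx is increased to 20 times its original value, Δp_min decreases to 1/20 of its original value.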